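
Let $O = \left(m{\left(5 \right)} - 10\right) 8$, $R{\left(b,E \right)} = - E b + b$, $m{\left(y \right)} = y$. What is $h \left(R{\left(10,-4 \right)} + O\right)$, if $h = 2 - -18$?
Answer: $200$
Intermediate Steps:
$h = 20$ ($h = 2 + 18 = 20$)
$R{\left(b,E \right)} = b - E b$ ($R{\left(b,E \right)} = - E b + b = b - E b$)
$O = -40$ ($O = \left(5 - 10\right) 8 = \left(-5\right) 8 = -40$)
$h \left(R{\left(10,-4 \right)} + O\right) = 20 \left(10 \left(1 - -4\right) - 40\right) = 20 \left(10 \left(1 + 4\right) - 40\right) = 20 \left(10 \cdot 5 - 40\right) = 20 \left(50 - 40\right) = 20 \cdot 10 = 200$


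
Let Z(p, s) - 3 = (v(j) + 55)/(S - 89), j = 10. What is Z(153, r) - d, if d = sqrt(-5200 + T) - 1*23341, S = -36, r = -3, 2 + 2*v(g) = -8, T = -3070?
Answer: 116718/5 - I*sqrt(8270) ≈ 23344.0 - 90.94*I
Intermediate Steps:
v(g) = -5 (v(g) = -1 + (1/2)*(-8) = -1 - 4 = -5)
Z(p, s) = 13/5 (Z(p, s) = 3 + (-5 + 55)/(-36 - 89) = 3 + 50/(-125) = 3 + 50*(-1/125) = 3 - 2/5 = 13/5)
d = -23341 + I*sqrt(8270) (d = sqrt(-5200 - 3070) - 1*23341 = sqrt(-8270) - 23341 = I*sqrt(8270) - 23341 = -23341 + I*sqrt(8270) ≈ -23341.0 + 90.94*I)
Z(153, r) - d = 13/5 - (-23341 + I*sqrt(8270)) = 13/5 + (23341 - I*sqrt(8270)) = 116718/5 - I*sqrt(8270)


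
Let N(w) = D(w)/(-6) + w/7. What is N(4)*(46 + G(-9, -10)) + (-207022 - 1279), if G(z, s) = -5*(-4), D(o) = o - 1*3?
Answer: -1457920/7 ≈ -2.0827e+5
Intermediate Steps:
D(o) = -3 + o (D(o) = o - 3 = -3 + o)
G(z, s) = 20
N(w) = ½ - w/42 (N(w) = (-3 + w)/(-6) + w/7 = (-3 + w)*(-⅙) + w*(⅐) = (½ - w/6) + w/7 = ½ - w/42)
N(4)*(46 + G(-9, -10)) + (-207022 - 1279) = (½ - 1/42*4)*(46 + 20) + (-207022 - 1279) = (½ - 2/21)*66 - 208301 = (17/42)*66 - 208301 = 187/7 - 208301 = -1457920/7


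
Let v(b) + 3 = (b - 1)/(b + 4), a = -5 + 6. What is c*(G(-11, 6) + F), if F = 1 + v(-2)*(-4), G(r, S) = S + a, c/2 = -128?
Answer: -6656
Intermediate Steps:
c = -256 (c = 2*(-128) = -256)
a = 1
G(r, S) = 1 + S (G(r, S) = S + 1 = 1 + S)
v(b) = -3 + (-1 + b)/(4 + b) (v(b) = -3 + (b - 1)/(b + 4) = -3 + (-1 + b)/(4 + b))
F = 19 (F = 1 + ((-13 - 2*(-2))/(4 - 2))*(-4) = 1 + ((-13 + 4)/2)*(-4) = 1 + ((1/2)*(-9))*(-4) = 1 - 9/2*(-4) = 1 + 18 = 19)
c*(G(-11, 6) + F) = -256*((1 + 6) + 19) = -256*(7 + 19) = -256*26 = -6656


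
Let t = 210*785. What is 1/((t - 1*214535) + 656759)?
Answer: 1/607074 ≈ 1.6472e-6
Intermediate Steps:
t = 164850
1/((t - 1*214535) + 656759) = 1/((164850 - 1*214535) + 656759) = 1/((164850 - 214535) + 656759) = 1/(-49685 + 656759) = 1/607074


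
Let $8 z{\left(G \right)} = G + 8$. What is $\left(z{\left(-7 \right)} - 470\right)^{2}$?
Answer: $\frac{14130081}{64} \approx 2.2078 \cdot 10^{5}$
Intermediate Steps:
$z{\left(G \right)} = 1 + \frac{G}{8}$ ($z{\left(G \right)} = \frac{G + 8}{8} = \frac{8 + G}{8} = 1 + \frac{G}{8}$)
$\left(z{\left(-7 \right)} - 470\right)^{2} = \left(\left(1 + \frac{1}{8} \left(-7\right)\right) - 470\right)^{2} = \left(\left(1 - \frac{7}{8}\right) - 470\right)^{2} = \left(\frac{1}{8} - 470\right)^{2} = \left(- \frac{3759}{8}\right)^{2} = \frac{14130081}{64}$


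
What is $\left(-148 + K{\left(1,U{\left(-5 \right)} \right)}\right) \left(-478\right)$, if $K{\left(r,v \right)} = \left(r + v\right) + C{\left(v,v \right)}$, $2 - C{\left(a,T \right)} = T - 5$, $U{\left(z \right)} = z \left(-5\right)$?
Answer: $66920$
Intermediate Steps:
$U{\left(z \right)} = - 5 z$
$C{\left(a,T \right)} = 7 - T$ ($C{\left(a,T \right)} = 2 - \left(T - 5\right) = 2 - \left(-5 + T\right) = 7 - T$)
$K{\left(r,v \right)} = 7 + r$ ($K{\left(r,v \right)} = \left(r + v\right) - \left(-7 + v\right) = 7 + r$)
$\left(-148 + K{\left(1,U{\left(-5 \right)} \right)}\right) \left(-478\right) = \left(-148 + \left(7 + 1\right)\right) \left(-478\right) = \left(-148 + 8\right) \left(-478\right) = \left(-140\right) \left(-478\right) = 66920$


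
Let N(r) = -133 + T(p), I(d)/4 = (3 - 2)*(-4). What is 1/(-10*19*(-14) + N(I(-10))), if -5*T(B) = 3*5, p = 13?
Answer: 1/2524 ≈ 0.00039620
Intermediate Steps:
T(B) = -3 (T(B) = -3*5/5 = -⅕*15 = -3)
I(d) = -16 (I(d) = 4*((3 - 2)*(-4)) = 4*(1*(-4)) = 4*(-4) = -16)
N(r) = -136 (N(r) = -133 - 3 = -136)
1/(-10*19*(-14) + N(I(-10))) = 1/(-10*19*(-14) - 136) = 1/(-190*(-14) - 136) = 1/(2660 - 136) = 1/2524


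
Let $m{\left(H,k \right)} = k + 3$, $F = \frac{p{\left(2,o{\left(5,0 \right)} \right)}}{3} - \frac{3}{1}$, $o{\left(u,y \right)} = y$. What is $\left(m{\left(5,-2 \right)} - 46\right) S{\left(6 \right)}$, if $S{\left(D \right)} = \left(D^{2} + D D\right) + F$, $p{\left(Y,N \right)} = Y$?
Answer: $-3135$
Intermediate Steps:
$F = - \frac{7}{3}$ ($F = \frac{2}{3} - \frac{3}{1} = 2 \cdot \frac{1}{3} - 3 = \frac{2}{3} - 3 = - \frac{7}{3} \approx -2.3333$)
$m{\left(H,k \right)} = 3 + k$
$S{\left(D \right)} = - \frac{7}{3} + 2 D^{2}$ ($S{\left(D \right)} = \left(D^{2} + D D\right) - \frac{7}{3} = \left(D^{2} + D^{2}\right) - \frac{7}{3} = 2 D^{2} - \frac{7}{3} = - \frac{7}{3} + 2 D^{2}$)
$\left(m{\left(5,-2 \right)} - 46\right) S{\left(6 \right)} = \left(\left(3 - 2\right) - 46\right) \left(- \frac{7}{3} + 2 \cdot 6^{2}\right) = \left(1 - 46\right) \left(- \frac{7}{3} + 2 \cdot 36\right) = - 45 \left(- \frac{7}{3} + 72\right) = \left(-45\right) \frac{209}{3} = -3135$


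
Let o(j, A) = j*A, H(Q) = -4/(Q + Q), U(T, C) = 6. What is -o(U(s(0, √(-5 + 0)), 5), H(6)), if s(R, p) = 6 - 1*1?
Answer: 2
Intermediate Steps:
s(R, p) = 5 (s(R, p) = 6 - 1 = 5)
H(Q) = -2/Q (H(Q) = -4/(2*Q) = -1/(2*Q)*4 = -2/Q)
o(j, A) = A*j
-o(U(s(0, √(-5 + 0)), 5), H(6)) = -(-2/6)*6 = -(-2*⅙)*6 = -(-1)*6/3 = -1*(-2) = 2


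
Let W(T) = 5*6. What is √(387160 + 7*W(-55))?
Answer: √387370 ≈ 622.39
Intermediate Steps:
W(T) = 30
√(387160 + 7*W(-55)) = √(387160 + 7*30) = √(387160 + 210) = √387370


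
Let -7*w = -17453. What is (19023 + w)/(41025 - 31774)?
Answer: 150614/64757 ≈ 2.3258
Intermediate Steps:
w = 17453/7 (w = -⅐*(-17453) = 17453/7 ≈ 2493.3)
(19023 + w)/(41025 - 31774) = (19023 + 17453/7)/(41025 - 31774) = (150614/7)/9251 = (150614/7)*(1/9251) = 150614/64757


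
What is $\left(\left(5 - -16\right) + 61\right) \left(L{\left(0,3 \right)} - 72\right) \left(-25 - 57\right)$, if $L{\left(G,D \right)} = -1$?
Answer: $490852$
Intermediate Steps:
$\left(\left(5 - -16\right) + 61\right) \left(L{\left(0,3 \right)} - 72\right) \left(-25 - 57\right) = \left(\left(5 - -16\right) + 61\right) \left(-1 - 72\right) \left(-25 - 57\right) = \left(\left(5 + 16\right) + 61\right) \left(\left(-73\right) \left(-82\right)\right) = \left(21 + 61\right) 5986 = 82 \cdot 5986 = 490852$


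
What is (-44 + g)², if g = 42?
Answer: 4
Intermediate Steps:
(-44 + g)² = (-44 + 42)² = (-2)² = 4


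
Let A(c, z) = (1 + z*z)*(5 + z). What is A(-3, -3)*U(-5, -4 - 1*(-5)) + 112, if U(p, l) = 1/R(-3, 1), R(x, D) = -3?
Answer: 316/3 ≈ 105.33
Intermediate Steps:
U(p, l) = -⅓ (U(p, l) = 1/(-3) = -⅓)
A(c, z) = (1 + z²)*(5 + z)
A(-3, -3)*U(-5, -4 - 1*(-5)) + 112 = (5 - 3 + (-3)³ + 5*(-3)²)*(-⅓) + 112 = (5 - 3 - 27 + 5*9)*(-⅓) + 112 = (5 - 3 - 27 + 45)*(-⅓) + 112 = 20*(-⅓) + 112 = -20/3 + 112 = 316/3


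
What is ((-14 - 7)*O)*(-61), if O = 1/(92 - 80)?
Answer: 427/4 ≈ 106.75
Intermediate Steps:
O = 1/12 ≈ 0.083333
((-14 - 7)*O)*(-61) = ((-14 - 7)*(1/12))*(-61) = -21*1/12*(-61) = -7/4*(-61) = 427/4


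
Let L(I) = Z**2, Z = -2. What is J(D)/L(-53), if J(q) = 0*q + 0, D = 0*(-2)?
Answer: 0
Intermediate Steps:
D = 0
J(q) = 0 (J(q) = 0 + 0 = 0)
L(I) = 4 (L(I) = (-2)**2 = 4)
J(D)/L(-53) = 0/4 = 0*(1/4) = 0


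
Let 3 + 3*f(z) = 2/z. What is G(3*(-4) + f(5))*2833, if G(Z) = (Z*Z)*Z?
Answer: -20366598481/3375 ≈ -6.0345e+6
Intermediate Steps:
f(z) = -1 + 2/(3*z) (f(z) = -1 + (2/z)/3 = -1 + 2/(3*z))
G(Z) = Z³ (G(Z) = Z²*Z = Z³)
G(3*(-4) + f(5))*2833 = (3*(-4) + (⅔ - 1*5)/5)³*2833 = (-12 + (⅔ - 5)/5)³*2833 = (-12 + (⅕)*(-13/3))³*2833 = (-12 - 13/15)³*2833 = (-193/15)³*2833 = -7189057/3375*2833 = -20366598481/3375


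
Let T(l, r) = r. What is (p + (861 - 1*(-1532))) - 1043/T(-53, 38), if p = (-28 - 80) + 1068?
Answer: 126371/38 ≈ 3325.6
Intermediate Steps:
p = 960 (p = -108 + 1068 = 960)
(p + (861 - 1*(-1532))) - 1043/T(-53, 38) = (960 + (861 - 1*(-1532))) - 1043/38 = (960 + (861 + 1532)) - 1043*1/38 = (960 + 2393) - 1043/38 = 3353 - 1043/38 = 126371/38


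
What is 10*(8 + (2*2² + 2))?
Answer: 180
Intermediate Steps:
10*(8 + (2*2² + 2)) = 10*(8 + (2*4 + 2)) = 10*(8 + (8 + 2)) = 10*(8 + 10) = 10*18 = 180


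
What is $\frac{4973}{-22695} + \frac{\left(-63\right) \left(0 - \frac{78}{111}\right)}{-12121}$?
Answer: $- \frac{133379443}{598716795} \approx -0.22278$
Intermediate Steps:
$\frac{4973}{-22695} + \frac{\left(-63\right) \left(0 - \frac{78}{111}\right)}{-12121} = 4973 \left(- \frac{1}{22695}\right) + - 63 \left(0 - \frac{26}{37}\right) \left(- \frac{1}{12121}\right) = - \frac{4973}{22695} + - 63 \left(0 - \frac{26}{37}\right) \left(- \frac{1}{12121}\right) = - \frac{4973}{22695} + \left(-63\right) \left(- \frac{26}{37}\right) \left(- \frac{1}{12121}\right) = - \frac{4973}{22695} + \frac{1638}{37} \left(- \frac{1}{12121}\right) = - \frac{4973}{22695} - \frac{1638}{448477} = - \frac{133379443}{598716795}$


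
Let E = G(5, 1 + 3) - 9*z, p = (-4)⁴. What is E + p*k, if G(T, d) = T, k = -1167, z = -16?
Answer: -298603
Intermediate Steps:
p = 256
E = 149 (E = 5 - 9*(-16) = 5 + 144 = 149)
E + p*k = 149 + 256*(-1167) = 149 - 298752 = -298603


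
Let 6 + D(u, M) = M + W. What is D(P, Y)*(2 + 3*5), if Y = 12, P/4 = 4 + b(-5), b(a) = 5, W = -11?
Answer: -85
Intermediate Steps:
P = 36 (P = 4*(4 + 5) = 4*9 = 36)
D(u, M) = -17 + M (D(u, M) = -6 + (M - 11) = -6 + (-11 + M) = -17 + M)
D(P, Y)*(2 + 3*5) = (-17 + 12)*(2 + 3*5) = -5*(2 + 15) = -5*17 = -85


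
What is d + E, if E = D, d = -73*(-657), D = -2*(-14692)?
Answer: 77345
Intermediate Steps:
D = 29384
d = 47961
E = 29384
d + E = 47961 + 29384 = 77345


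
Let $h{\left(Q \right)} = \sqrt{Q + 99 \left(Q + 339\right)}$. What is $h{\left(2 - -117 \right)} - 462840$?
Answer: $-462840 + 13 \sqrt{269} \approx -4.6263 \cdot 10^{5}$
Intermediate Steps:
$h{\left(Q \right)} = \sqrt{33561 + 100 Q}$ ($h{\left(Q \right)} = \sqrt{Q + 99 \left(339 + Q\right)} = \sqrt{Q + \left(33561 + 99 Q\right)} = \sqrt{33561 + 100 Q}$)
$h{\left(2 - -117 \right)} - 462840 = \sqrt{33561 + 100 \left(2 - -117\right)} - 462840 = \sqrt{33561 + 100 \left(2 + 117\right)} - 462840 = \sqrt{33561 + 100 \cdot 119} - 462840 = \sqrt{33561 + 11900} - 462840 = \sqrt{45461} - 462840 = 13 \sqrt{269} - 462840 = -462840 + 13 \sqrt{269}$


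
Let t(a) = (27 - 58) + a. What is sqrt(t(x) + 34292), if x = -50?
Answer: sqrt(34211) ≈ 184.96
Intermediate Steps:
t(a) = -31 + a
sqrt(t(x) + 34292) = sqrt((-31 - 50) + 34292) = sqrt(-81 + 34292) = sqrt(34211)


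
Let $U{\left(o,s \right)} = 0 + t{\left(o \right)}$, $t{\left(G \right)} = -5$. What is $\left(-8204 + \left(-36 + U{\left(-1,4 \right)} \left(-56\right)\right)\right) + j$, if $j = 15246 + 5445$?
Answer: $12731$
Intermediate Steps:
$U{\left(o,s \right)} = -5$ ($U{\left(o,s \right)} = 0 - 5 = -5$)
$j = 20691$
$\left(-8204 + \left(-36 + U{\left(-1,4 \right)} \left(-56\right)\right)\right) + j = \left(-8204 - -244\right) + 20691 = \left(-8204 + \left(-36 + 280\right)\right) + 20691 = \left(-8204 + 244\right) + 20691 = -7960 + 20691 = 12731$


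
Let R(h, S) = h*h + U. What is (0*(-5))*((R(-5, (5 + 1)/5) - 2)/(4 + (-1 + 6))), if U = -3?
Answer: 0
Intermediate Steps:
R(h, S) = -3 + h² (R(h, S) = h*h - 3 = h² - 3 = -3 + h²)
(0*(-5))*((R(-5, (5 + 1)/5) - 2)/(4 + (-1 + 6))) = (0*(-5))*(((-3 + (-5)²) - 2)/(4 + (-1 + 6))) = 0*(((-3 + 25) - 2)/(4 + 5)) = 0*((22 - 2)/9) = 0*(20*(⅑)) = 0*(20/9) = 0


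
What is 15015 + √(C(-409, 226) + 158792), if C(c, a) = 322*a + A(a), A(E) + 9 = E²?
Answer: 15015 + √282631 ≈ 15547.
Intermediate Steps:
A(E) = -9 + E²
C(c, a) = -9 + a² + 322*a (C(c, a) = 322*a + (-9 + a²) = -9 + a² + 322*a)
15015 + √(C(-409, 226) + 158792) = 15015 + √((-9 + 226² + 322*226) + 158792) = 15015 + √((-9 + 51076 + 72772) + 158792) = 15015 + √(123839 + 158792) = 15015 + √282631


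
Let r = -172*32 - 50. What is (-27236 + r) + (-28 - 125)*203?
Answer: -63849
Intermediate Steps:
r = -5554 (r = -5504 - 50 = -5554)
(-27236 + r) + (-28 - 125)*203 = (-27236 - 5554) + (-28 - 125)*203 = -32790 - 153*203 = -32790 - 31059 = -63849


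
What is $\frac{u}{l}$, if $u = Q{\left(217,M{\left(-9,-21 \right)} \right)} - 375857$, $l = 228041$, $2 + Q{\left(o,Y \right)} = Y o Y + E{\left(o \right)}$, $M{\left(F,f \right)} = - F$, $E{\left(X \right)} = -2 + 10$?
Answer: $- \frac{358274}{228041} \approx -1.5711$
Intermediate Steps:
$E{\left(X \right)} = 8$
$Q{\left(o,Y \right)} = 6 + o Y^{2}$ ($Q{\left(o,Y \right)} = -2 + \left(Y o Y + 8\right) = -2 + \left(o Y^{2} + 8\right) = -2 + \left(8 + o Y^{2}\right) = 6 + o Y^{2}$)
$u = -358274$ ($u = \left(6 + 217 \left(\left(-1\right) \left(-9\right)\right)^{2}\right) - 375857 = \left(6 + 217 \cdot 9^{2}\right) - 375857 = \left(6 + 217 \cdot 81\right) - 375857 = \left(6 + 17577\right) - 375857 = 17583 - 375857 = -358274$)
$\frac{u}{l} = - \frac{358274}{228041}$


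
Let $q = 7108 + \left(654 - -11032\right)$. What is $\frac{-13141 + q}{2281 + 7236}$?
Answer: $\frac{5653}{9517} \approx 0.59399$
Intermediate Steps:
$q = 18794$ ($q = 7108 + \left(654 + 11032\right) = 7108 + 11686 = 18794$)
$\frac{-13141 + q}{2281 + 7236} = \frac{-13141 + 18794}{2281 + 7236} = \frac{5653}{9517}$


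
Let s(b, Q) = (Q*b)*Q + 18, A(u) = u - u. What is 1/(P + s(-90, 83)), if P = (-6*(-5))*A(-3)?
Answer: -1/619992 ≈ -1.6129e-6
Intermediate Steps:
A(u) = 0
s(b, Q) = 18 + b*Q² (s(b, Q) = b*Q² + 18 = 18 + b*Q²)
P = 0 (P = -6*(-5)*0 = 30*0 = 0)
1/(P + s(-90, 83)) = 1/(0 + (18 - 90*83²)) = 1/(0 + (18 - 90*6889)) = 1/(0 + (18 - 620010)) = 1/(0 - 619992) = 1/(-619992) = -1/619992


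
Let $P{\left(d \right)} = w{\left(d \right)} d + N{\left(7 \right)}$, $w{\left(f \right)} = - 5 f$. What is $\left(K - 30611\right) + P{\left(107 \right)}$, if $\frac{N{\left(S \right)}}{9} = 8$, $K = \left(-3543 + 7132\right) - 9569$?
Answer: $-93764$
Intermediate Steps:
$K = -5980$ ($K = 3589 - 9569 = -5980$)
$N{\left(S \right)} = 72$ ($N{\left(S \right)} = 9 \cdot 8 = 72$)
$P{\left(d \right)} = 72 - 5 d^{2}$ ($P{\left(d \right)} = - 5 d d + 72 = - 5 d^{2} + 72 = 72 - 5 d^{2}$)
$\left(K - 30611\right) + P{\left(107 \right)} = \left(-5980 - 30611\right) + \left(72 - 5 \cdot 107^{2}\right) = -36591 + \left(72 - 57245\right) = -36591 - 57173 = -93764$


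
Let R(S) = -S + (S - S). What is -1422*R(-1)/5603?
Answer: -1422/5603 ≈ -0.25379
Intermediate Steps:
R(S) = -S (R(S) = -S + 0 = -S)
-1422*R(-1)/5603 = -(-1422)*(-1)/5603 = -1422*1*(1/5603) = -1422*1/5603 = -1422/5603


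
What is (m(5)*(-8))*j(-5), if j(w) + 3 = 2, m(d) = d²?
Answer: 200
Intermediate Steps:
j(w) = -1 (j(w) = -3 + 2 = -1)
(m(5)*(-8))*j(-5) = (5²*(-8))*(-1) = (25*(-8))*(-1) = -200*(-1) = 200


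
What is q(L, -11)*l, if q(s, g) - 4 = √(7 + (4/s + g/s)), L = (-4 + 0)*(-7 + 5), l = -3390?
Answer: -13560 - 11865*√2/2 ≈ -21950.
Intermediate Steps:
L = 8 (L = -4*(-2) = 8)
q(s, g) = 4 + √(7 + 4/s + g/s) (q(s, g) = 4 + √(7 + (4/s + g/s)) = 4 + √(7 + 4/s + g/s))
q(L, -11)*l = (4 + √((4 - 11 + 7*8)/8))*(-3390) = (4 + √((4 - 11 + 56)/8))*(-3390) = (4 + √((⅛)*49))*(-3390) = (4 + √(49/8))*(-3390) = (4 + 7*√2/4)*(-3390) = -13560 - 11865*√2/2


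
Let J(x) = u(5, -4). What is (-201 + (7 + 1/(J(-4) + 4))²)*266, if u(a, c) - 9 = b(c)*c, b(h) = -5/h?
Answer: -1278795/32 ≈ -39962.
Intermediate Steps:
u(a, c) = 4 (u(a, c) = 9 + (-5/c)*c = 9 - 5 = 4)
J(x) = 4
(-201 + (7 + 1/(J(-4) + 4))²)*266 = (-201 + (7 + 1/(4 + 4))²)*266 = (-201 + (7 + 1/8)²)*266 = (-201 + (7 + ⅛)²)*266 = (-201 + (57/8)²)*266 = (-201 + 3249/64)*266 = -9615/64*266 = -1278795/32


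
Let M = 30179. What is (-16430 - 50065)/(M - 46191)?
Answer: 66495/16012 ≈ 4.1528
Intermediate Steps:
(-16430 - 50065)/(M - 46191) = (-16430 - 50065)/(30179 - 46191) = -66495/(-16012) = -66495*(-1/16012) = 66495/16012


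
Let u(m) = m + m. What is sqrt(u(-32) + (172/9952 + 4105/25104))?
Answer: I*sqrt(243129683780493)/1951836 ≈ 7.9887*I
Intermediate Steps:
u(m) = 2*m
sqrt(u(-32) + (172/9952 + 4105/25104)) = sqrt(2*(-32) + (172/9952 + 4105/25104)) = sqrt(-64 + (172*(1/9952) + 4105*(1/25104))) = sqrt(-64 + (43/2488 + 4105/25104)) = sqrt(-64 + 1411589/7807344) = sqrt(-498258427/7807344) = I*sqrt(243129683780493)/1951836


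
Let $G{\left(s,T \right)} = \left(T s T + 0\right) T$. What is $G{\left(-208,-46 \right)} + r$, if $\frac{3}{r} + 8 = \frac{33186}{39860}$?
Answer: $\frac{2892064303346}{142847} \approx 2.0246 \cdot 10^{7}$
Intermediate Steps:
$G{\left(s,T \right)} = s T^{3}$ ($G{\left(s,T \right)} = \left(s T^{2} + 0\right) T = s T^{2} T = s T^{3}$)
$r = - \frac{59790}{142847}$ ($r = \frac{3}{-8 + \frac{33186}{39860}} = \frac{3}{-8 + 33186 \cdot \frac{1}{39860}} = \frac{3}{-8 + \frac{16593}{19930}} = \frac{3}{- \frac{142847}{19930}} = 3 \left(- \frac{19930}{142847}\right) = - \frac{59790}{142847} \approx -0.41856$)
$G{\left(-208,-46 \right)} + r = - 208 \left(-46\right)^{3} - \frac{59790}{142847} = \left(-208\right) \left(-97336\right) - \frac{59790}{142847} = 20245888 - \frac{59790}{142847} = \frac{2892064303346}{142847}$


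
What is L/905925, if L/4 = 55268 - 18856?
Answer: 145648/905925 ≈ 0.16077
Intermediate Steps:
L = 145648 (L = 4*(55268 - 18856) = 4*36412 = 145648)
L/905925 = 145648/905925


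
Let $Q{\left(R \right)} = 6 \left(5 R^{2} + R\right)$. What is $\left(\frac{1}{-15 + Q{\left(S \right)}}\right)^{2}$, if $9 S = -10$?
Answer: $\frac{729}{172225} \approx 0.0042328$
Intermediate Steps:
$S = - \frac{10}{9}$ ($S = \frac{1}{9} \left(-10\right) = - \frac{10}{9} \approx -1.1111$)
$Q{\left(R \right)} = 6 R + 30 R^{2}$ ($Q{\left(R \right)} = 6 \left(R + 5 R^{2}\right) = 6 R + 30 R^{2}$)
$\left(\frac{1}{-15 + Q{\left(S \right)}}\right)^{2} = \left(\frac{1}{-15 + 6 \left(- \frac{10}{9}\right) \left(1 + 5 \left(- \frac{10}{9}\right)\right)}\right)^{2} = \left(\frac{1}{-15 + 6 \left(- \frac{10}{9}\right) \left(1 - \frac{50}{9}\right)}\right)^{2} = \left(\frac{1}{-15 + 6 \left(- \frac{10}{9}\right) \left(- \frac{41}{9}\right)}\right)^{2} = \left(\frac{1}{-15 + \frac{820}{27}}\right)^{2} = \left(\frac{1}{\frac{415}{27}}\right)^{2} = \left(\frac{27}{415}\right)^{2} = \frac{729}{172225}$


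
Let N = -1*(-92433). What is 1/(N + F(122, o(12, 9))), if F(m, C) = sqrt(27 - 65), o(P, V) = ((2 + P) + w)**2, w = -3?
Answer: 92433/8543859527 - I*sqrt(38)/8543859527 ≈ 1.0819e-5 - 7.215e-10*I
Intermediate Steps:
o(P, V) = (-1 + P)**2 (o(P, V) = ((2 + P) - 3)**2 = (-1 + P)**2)
F(m, C) = I*sqrt(38) (F(m, C) = sqrt(-38) = I*sqrt(38))
N = 92433
1/(N + F(122, o(12, 9))) = 1/(92433 + I*sqrt(38))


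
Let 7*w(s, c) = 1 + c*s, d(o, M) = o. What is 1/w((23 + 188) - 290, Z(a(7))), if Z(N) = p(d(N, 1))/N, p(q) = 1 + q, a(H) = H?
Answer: -49/625 ≈ -0.078400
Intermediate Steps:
Z(N) = (1 + N)/N
w(s, c) = 1/7 + c*s/7 (w(s, c) = (1 + c*s)/7 = 1/7 + c*s/7)
1/w((23 + 188) - 290, Z(a(7))) = 1/(1/7 + ((1 + 7)/7)*((23 + 188) - 290)/7) = 1/(1/7 + ((1/7)*8)*(211 - 290)/7) = 1/(1/7 + (1/7)*(8/7)*(-79)) = 1/(1/7 - 632/49) = 1/(-625/49) = -49/625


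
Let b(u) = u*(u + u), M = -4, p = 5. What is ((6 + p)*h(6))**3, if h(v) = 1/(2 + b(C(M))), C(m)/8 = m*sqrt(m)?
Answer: -1331/549353259000 ≈ -2.4228e-9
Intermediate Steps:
C(m) = 8*m**(3/2) (C(m) = 8*(m*sqrt(m)) = 8*m**(3/2))
b(u) = 2*u**2 (b(u) = u*(2*u) = 2*u**2)
h(v) = -1/8190 (h(v) = 1/(2 + 2*(8*(-4)**(3/2))**2) = 1/(2 + 2*(8*(-8*I))**2) = 1/(2 + 2*(-64*I)**2) = 1/(2 + 2*(-4096)) = 1/(2 - 8192) = 1/(-8190) = -1/8190)
((6 + p)*h(6))**3 = ((6 + 5)*(-1/8190))**3 = (11*(-1/8190))**3 = (-11/8190)**3 = -1331/549353259000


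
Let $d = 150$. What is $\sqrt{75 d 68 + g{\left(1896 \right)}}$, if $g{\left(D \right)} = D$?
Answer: $4 \sqrt{47931} \approx 875.73$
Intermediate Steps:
$\sqrt{75 d 68 + g{\left(1896 \right)}} = \sqrt{75 \cdot 150 \cdot 68 + 1896} = \sqrt{11250 \cdot 68 + 1896} = \sqrt{765000 + 1896} = \sqrt{766896} = 4 \sqrt{47931}$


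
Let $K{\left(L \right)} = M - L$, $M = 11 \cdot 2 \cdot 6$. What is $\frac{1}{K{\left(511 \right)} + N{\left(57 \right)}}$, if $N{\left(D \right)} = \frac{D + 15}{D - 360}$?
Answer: $- \frac{101}{38303} \approx -0.0026369$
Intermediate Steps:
$M = 132$ ($M = 22 \cdot 6 = 132$)
$N{\left(D \right)} = \frac{15 + D}{-360 + D}$
$K{\left(L \right)} = 132 - L$
$\frac{1}{K{\left(511 \right)} + N{\left(57 \right)}} = \frac{1}{\left(132 - 511\right) + \frac{15 + 57}{-360 + 57}} = \frac{1}{\left(132 - 511\right) + \frac{1}{-303} \cdot 72} = \frac{1}{-379 - \frac{24}{101}} = \frac{1}{- \frac{38303}{101}} = - \frac{101}{38303}$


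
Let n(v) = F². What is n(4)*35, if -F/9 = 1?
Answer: 2835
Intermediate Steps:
F = -9 (F = -9*1 = -9)
n(v) = 81 (n(v) = (-9)² = 81)
n(4)*35 = 81*35 = 2835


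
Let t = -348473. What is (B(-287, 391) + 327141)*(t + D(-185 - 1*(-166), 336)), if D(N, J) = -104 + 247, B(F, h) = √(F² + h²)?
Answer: -113953024530 - 1741650*√9410 ≈ -1.1412e+11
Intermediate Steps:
D(N, J) = 143
(B(-287, 391) + 327141)*(t + D(-185 - 1*(-166), 336)) = (√((-287)² + 391²) + 327141)*(-348473 + 143) = (√(82369 + 152881) + 327141)*(-348330) = (√235250 + 327141)*(-348330) = (5*√9410 + 327141)*(-348330) = (327141 + 5*√9410)*(-348330) = -113953024530 - 1741650*√9410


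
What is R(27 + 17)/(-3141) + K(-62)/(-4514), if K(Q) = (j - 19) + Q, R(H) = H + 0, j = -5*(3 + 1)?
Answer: 118625/14178474 ≈ 0.0083666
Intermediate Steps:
j = -20 (j = -5*4 = -20)
R(H) = H
K(Q) = -39 + Q (K(Q) = (-20 - 19) + Q = -39 + Q)
R(27 + 17)/(-3141) + K(-62)/(-4514) = (27 + 17)/(-3141) + (-39 - 62)/(-4514) = 44*(-1/3141) - 101*(-1/4514) = -44/3141 + 101/4514 = 118625/14178474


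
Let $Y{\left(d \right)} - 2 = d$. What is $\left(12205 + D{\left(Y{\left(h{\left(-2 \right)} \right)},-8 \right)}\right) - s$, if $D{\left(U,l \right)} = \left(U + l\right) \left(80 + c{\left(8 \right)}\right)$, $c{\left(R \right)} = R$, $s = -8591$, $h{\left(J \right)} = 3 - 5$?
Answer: $20092$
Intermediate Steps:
$h{\left(J \right)} = -2$ ($h{\left(J \right)} = 3 - 5 = -2$)
$Y{\left(d \right)} = 2 + d$
$D{\left(U,l \right)} = 88 U + 88 l$ ($D{\left(U,l \right)} = \left(U + l\right) \left(80 + 8\right) = \left(U + l\right) 88 = 88 U + 88 l$)
$\left(12205 + D{\left(Y{\left(h{\left(-2 \right)} \right)},-8 \right)}\right) - s = \left(12205 + \left(88 \left(2 - 2\right) + 88 \left(-8\right)\right)\right) - -8591 = \left(12205 + \left(88 \cdot 0 - 704\right)\right) + 8591 = \left(12205 + \left(0 - 704\right)\right) + 8591 = \left(12205 - 704\right) + 8591 = 11501 + 8591 = 20092$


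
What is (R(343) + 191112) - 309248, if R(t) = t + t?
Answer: -117450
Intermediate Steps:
R(t) = 2*t
(R(343) + 191112) - 309248 = (2*343 + 191112) - 309248 = (686 + 191112) - 309248 = 191798 - 309248 = -117450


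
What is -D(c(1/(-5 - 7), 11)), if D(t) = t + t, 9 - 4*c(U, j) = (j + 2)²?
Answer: 80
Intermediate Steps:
c(U, j) = 9/4 - (2 + j)²/4 (c(U, j) = 9/4 - (j + 2)²/4 = 9/4 - (2 + j)²/4)
D(t) = 2*t
-D(c(1/(-5 - 7), 11)) = -2*(9/4 - (2 + 11)²/4) = -2*(9/4 - ¼*13²) = -2*(9/4 - ¼*169) = -2*(9/4 - 169/4) = -2*(-40) = -1*(-80) = 80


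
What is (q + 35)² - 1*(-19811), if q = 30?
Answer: 24036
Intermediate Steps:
(q + 35)² - 1*(-19811) = (30 + 35)² - 1*(-19811) = 65² + 19811 = 4225 + 19811 = 24036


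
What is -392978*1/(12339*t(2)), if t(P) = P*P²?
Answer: -196489/49356 ≈ -3.9811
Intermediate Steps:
t(P) = P³
-392978*1/(12339*t(2)) = -392978/(2³*12339) = -392978/(8*12339) = -392978/98712 = -392978*1/98712 = -196489/49356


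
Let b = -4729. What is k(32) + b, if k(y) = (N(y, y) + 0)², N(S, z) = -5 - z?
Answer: -3360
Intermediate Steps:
k(y) = (-5 - y)² (k(y) = ((-5 - y) + 0)² = (-5 - y)²)
k(32) + b = (5 + 32)² - 4729 = 37² - 4729 = 1369 - 4729 = -3360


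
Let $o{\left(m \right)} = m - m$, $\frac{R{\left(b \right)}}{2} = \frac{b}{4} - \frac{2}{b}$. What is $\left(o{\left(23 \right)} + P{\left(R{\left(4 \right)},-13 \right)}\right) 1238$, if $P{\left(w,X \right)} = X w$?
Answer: $-16094$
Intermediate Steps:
$R{\left(b \right)} = \frac{b}{2} - \frac{4}{b}$ ($R{\left(b \right)} = 2 \left(\frac{b}{4} - \frac{2}{b}\right) = 2 \left(- \frac{2}{b} + \frac{b}{4}\right) = \frac{b}{2} - \frac{4}{b}$)
$o{\left(m \right)} = 0$
$\left(o{\left(23 \right)} + P{\left(R{\left(4 \right)},-13 \right)}\right) 1238 = \left(0 - 13 \left(\frac{1}{2} \cdot 4 - \frac{4}{4}\right)\right) 1238 = \left(0 - 13 \left(2 - 1\right)\right) 1238 = \left(0 - 13\right) 1238 = \left(-13\right) 1238 = -16094$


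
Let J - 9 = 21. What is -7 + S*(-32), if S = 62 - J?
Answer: -1031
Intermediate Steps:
J = 30 (J = 9 + 21 = 30)
S = 32 (S = 62 - 1*30 = 62 - 30 = 32)
-7 + S*(-32) = -7 + 32*(-32) = -7 - 1024 = -1031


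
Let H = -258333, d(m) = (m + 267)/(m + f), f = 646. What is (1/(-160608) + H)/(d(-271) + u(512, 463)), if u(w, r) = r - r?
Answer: 5186293308125/214144 ≈ 2.4219e+7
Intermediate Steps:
u(w, r) = 0
d(m) = (267 + m)/(646 + m) (d(m) = (m + 267)/(m + 646) = (267 + m)/(646 + m))
(1/(-160608) + H)/(d(-271) + u(512, 463)) = (1/(-160608) - 258333)/((267 - 271)/(646 - 271) + 0) = (-1/160608 - 258333)/(-4/375 + 0) = -41490346465/(160608*((1/375)*(-4) + 0)) = -41490346465/(160608*(-4/375 + 0)) = -41490346465/(160608*(-4/375)) = -41490346465/160608*(-375/4) = 5186293308125/214144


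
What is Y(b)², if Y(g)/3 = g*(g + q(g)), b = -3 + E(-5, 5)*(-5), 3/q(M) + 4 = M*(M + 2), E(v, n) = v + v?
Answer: 232132526922816/5285401 ≈ 4.3920e+7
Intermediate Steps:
E(v, n) = 2*v
q(M) = 3/(-4 + M*(2 + M)) (q(M) = 3/(-4 + M*(M + 2)) = 3/(-4 + M*(2 + M)))
b = 47 (b = -3 + (2*(-5))*(-5) = -3 - 10*(-5) = -3 + 50 = 47)
Y(g) = 3*g*(g + 3/(-4 + g² + 2*g)) (Y(g) = 3*(g*(g + 3/(-4 + g² + 2*g))) = 3*g*(g + 3/(-4 + g² + 2*g)))
Y(b)² = (3*47*(3 + 47*(-4 + 47² + 2*47))/(-4 + 47² + 2*47))² = (3*47*(3 + 47*(-4 + 2209 + 94))/(-4 + 2209 + 94))² = (3*47*(3 + 47*2299)/2299)² = (3*47*(1/2299)*(3 + 108053))² = (3*47*(1/2299)*108056)² = (15235896/2299)² = 232132526922816/5285401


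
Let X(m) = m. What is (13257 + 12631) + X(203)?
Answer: 26091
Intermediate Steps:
(13257 + 12631) + X(203) = (13257 + 12631) + 203 = 25888 + 203 = 26091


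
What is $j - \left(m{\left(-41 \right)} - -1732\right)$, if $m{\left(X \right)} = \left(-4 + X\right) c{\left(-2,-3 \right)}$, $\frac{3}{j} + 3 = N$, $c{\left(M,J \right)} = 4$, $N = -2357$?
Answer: $- \frac{3662723}{2360} \approx -1552.0$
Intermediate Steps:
$j = - \frac{3}{2360}$ ($j = \frac{3}{-3 - 2357} = \frac{3}{-2360} = 3 \left(- \frac{1}{2360}\right) = - \frac{3}{2360} \approx -0.0012712$)
$m{\left(X \right)} = -16 + 4 X$ ($m{\left(X \right)} = \left(-4 + X\right) 4 = -16 + 4 X$)
$j - \left(m{\left(-41 \right)} - -1732\right) = - \frac{3}{2360} - \left(\left(-16 + 4 \left(-41\right)\right) - -1732\right) = - \frac{3}{2360} - \left(\left(-16 - 164\right) + 1732\right) = - \frac{3}{2360} - \left(-180 + 1732\right) = - \frac{3}{2360} - 1552 = - \frac{3662723}{2360}$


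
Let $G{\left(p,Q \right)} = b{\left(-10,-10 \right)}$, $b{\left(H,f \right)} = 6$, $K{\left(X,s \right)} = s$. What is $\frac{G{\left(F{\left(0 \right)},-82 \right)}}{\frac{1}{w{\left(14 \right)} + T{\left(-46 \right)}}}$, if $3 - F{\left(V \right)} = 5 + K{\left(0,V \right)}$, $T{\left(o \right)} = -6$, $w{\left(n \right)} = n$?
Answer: $48$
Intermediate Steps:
$F{\left(V \right)} = -2 - V$ ($F{\left(V \right)} = 3 - \left(5 + V\right) = -2 - V$)
$G{\left(p,Q \right)} = 6$
$\frac{G{\left(F{\left(0 \right)},-82 \right)}}{\frac{1}{w{\left(14 \right)} + T{\left(-46 \right)}}} = \frac{6}{\frac{1}{14 - 6}} = \frac{6}{\frac{1}{8}} = 6 \frac{1}{\frac{1}{8}} = 6 \cdot 8 = 48$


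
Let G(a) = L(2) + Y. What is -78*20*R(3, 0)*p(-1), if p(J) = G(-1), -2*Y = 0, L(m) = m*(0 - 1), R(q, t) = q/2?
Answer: 4680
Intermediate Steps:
R(q, t) = q/2 (R(q, t) = q*(½) = q/2)
L(m) = -m (L(m) = m*(-1) = -m)
Y = 0 (Y = -½*0 = 0)
G(a) = -2 (G(a) = -1*2 + 0 = -2 + 0 = -2)
p(J) = -2
-78*20*R(3, 0)*p(-1) = -78*20*((½)*3)*(-2) = -78*20*(3/2)*(-2) = -2340*(-2) = -78*(-60) = 4680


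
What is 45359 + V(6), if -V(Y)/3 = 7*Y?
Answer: 45233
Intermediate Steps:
V(Y) = -21*Y
45359 + V(6) = 45359 - 21*6 = 45359 - 126 = 45233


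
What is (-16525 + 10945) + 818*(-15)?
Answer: -17850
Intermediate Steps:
(-16525 + 10945) + 818*(-15) = -5580 - 12270 = -17850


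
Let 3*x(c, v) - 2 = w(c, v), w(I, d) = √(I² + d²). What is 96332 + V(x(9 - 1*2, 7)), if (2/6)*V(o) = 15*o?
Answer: 96362 + 105*√2 ≈ 96511.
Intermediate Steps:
x(c, v) = ⅔ + √(c² + v²)/3
V(o) = 45*o (V(o) = 3*(15*o) = 45*o)
96332 + V(x(9 - 1*2, 7)) = 96332 + 45*(⅔ + √((9 - 1*2)² + 7²)/3) = 96332 + 45*(⅔ + √((9 - 2)² + 49)/3) = 96332 + 45*(⅔ + √(7² + 49)/3) = 96332 + 45*(⅔ + √(49 + 49)/3) = 96332 + 45*(⅔ + √98/3) = 96332 + 45*(⅔ + (7*√2)/3) = 96332 + 45*(⅔ + 7*√2/3) = 96332 + (30 + 105*√2) = 96362 + 105*√2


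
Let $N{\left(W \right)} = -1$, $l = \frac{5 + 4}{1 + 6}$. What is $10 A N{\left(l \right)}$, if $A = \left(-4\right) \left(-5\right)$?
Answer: $-200$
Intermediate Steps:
$A = 20$
$l = \frac{9}{7} \approx 1.2857$
$10 A N{\left(l \right)} = 10 \cdot 20 \left(-1\right) = 200 \left(-1\right) = -200$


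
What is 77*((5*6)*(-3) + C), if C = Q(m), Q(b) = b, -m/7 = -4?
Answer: -4774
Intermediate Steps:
m = 28 (m = -7*(-4) = 28)
C = 28
77*((5*6)*(-3) + C) = 77*((5*6)*(-3) + 28) = 77*(30*(-3) + 28) = 77*(-90 + 28) = 77*(-62) = -4774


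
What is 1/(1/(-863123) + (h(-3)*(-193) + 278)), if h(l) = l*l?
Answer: -863123/1259296458 ≈ -0.00068540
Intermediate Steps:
h(l) = l**2
1/(1/(-863123) + (h(-3)*(-193) + 278)) = 1/(1/(-863123) + ((-3)**2*(-193) + 278)) = 1/(-1/863123 + (9*(-193) + 278)) = 1/(-1/863123 + (-1737 + 278)) = 1/(-1/863123 - 1459) = 1/(-1259296458/863123) = -863123/1259296458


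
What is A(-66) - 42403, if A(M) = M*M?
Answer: -38047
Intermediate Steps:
A(M) = M**2
A(-66) - 42403 = (-66)**2 - 42403 = 4356 - 42403 = -38047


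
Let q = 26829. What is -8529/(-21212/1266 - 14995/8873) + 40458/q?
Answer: 39073011503191/84225883749 ≈ 463.91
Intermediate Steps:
-8529/(-21212/1266 - 14995/8873) + 40458/q = -8529/(-21212/1266 - 14995/8873) + 40458/26829 = -8529/(-21212*1/1266 - 14995*1/8873) + 40458*(1/26829) = -8529/(-10606/633 - 14995/8873) + 1226/813 = -8529/(-103598873/5616609) + 1226/813 = -8529*(-5616609/103598873) + 1226/813 = 47904058161/103598873 + 1226/813 = 39073011503191/84225883749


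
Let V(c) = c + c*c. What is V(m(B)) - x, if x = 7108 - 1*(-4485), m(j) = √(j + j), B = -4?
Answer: -11601 + 2*I*√2 ≈ -11601.0 + 2.8284*I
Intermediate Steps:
m(j) = √2*√j (m(j) = √(2*j) = √2*√j)
V(c) = c + c²
x = 11593 (x = 7108 + 4485 = 11593)
V(m(B)) - x = (√2*√(-4))*(1 + √2*√(-4)) - 1*11593 = (√2*(2*I))*(1 + √2*(2*I)) - 11593 = (2*I*√2)*(1 + 2*I*√2) - 11593 = 2*I*√2*(1 + 2*I*√2) - 11593 = -11593 + 2*I*√2*(1 + 2*I*√2)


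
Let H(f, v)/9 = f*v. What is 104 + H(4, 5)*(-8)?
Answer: -1336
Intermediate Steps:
H(f, v) = 9*f*v (H(f, v) = 9*(f*v) = 9*f*v)
104 + H(4, 5)*(-8) = 104 + (9*4*5)*(-8) = 104 + 180*(-8) = 104 - 1440 = -1336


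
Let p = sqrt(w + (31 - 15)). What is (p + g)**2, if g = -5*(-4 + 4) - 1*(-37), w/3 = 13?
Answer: (37 + sqrt(55))**2 ≈ 1972.8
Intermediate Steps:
w = 39 (w = 3*13 = 39)
p = sqrt(55) (p = sqrt(39 + (31 - 15)) = sqrt(39 + 16) = sqrt(55) ≈ 7.4162)
g = 37 (g = -5*0 + 37 = 0 + 37 = 37)
(p + g)**2 = (sqrt(55) + 37)**2 = (37 + sqrt(55))**2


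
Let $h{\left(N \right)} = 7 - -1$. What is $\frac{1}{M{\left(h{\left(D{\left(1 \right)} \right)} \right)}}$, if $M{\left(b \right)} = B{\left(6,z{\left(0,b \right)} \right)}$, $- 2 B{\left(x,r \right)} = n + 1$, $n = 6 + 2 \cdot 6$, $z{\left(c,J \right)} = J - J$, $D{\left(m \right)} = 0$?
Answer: $- \frac{2}{19} \approx -0.10526$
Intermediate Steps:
$h{\left(N \right)} = 8$ ($h{\left(N \right)} = 7 + 1 = 8$)
$z{\left(c,J \right)} = 0$
$n = 18$ ($n = 6 + 12 = 18$)
$B{\left(x,r \right)} = - \frac{19}{2}$ ($B{\left(x,r \right)} = - \frac{18 + 1}{2} = \left(- \frac{1}{2}\right) 19 = - \frac{19}{2}$)
$M{\left(b \right)} = - \frac{19}{2}$
$\frac{1}{M{\left(h{\left(D{\left(1 \right)} \right)} \right)}} = \frac{1}{- \frac{19}{2}} = - \frac{2}{19}$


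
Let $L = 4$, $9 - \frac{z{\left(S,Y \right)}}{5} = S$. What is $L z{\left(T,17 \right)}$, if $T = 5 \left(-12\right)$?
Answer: $1380$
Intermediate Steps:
$T = -60$
$z{\left(S,Y \right)} = 45 - 5 S$
$L z{\left(T,17 \right)} = 4 \left(45 - -300\right) = 4 \left(45 + 300\right) = 4 \cdot 345 = 1380$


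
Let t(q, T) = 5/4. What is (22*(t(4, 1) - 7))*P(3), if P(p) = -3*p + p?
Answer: 759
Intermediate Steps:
P(p) = -2*p
t(q, T) = 5/4 (t(q, T) = 5*(1/4) = 5/4)
(22*(t(4, 1) - 7))*P(3) = (22*(5/4 - 7))*(-2*3) = (22*(-23/4))*(-6) = -253/2*(-6) = 759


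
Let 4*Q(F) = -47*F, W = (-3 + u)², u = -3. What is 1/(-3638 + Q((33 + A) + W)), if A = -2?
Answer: -4/17701 ≈ -0.00022598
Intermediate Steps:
W = 36 (W = (-3 - 3)² = (-6)² = 36)
Q(F) = -47*F/4 (Q(F) = (-47*F)/4 = -47*F/4)
1/(-3638 + Q((33 + A) + W)) = 1/(-3638 - 47*((33 - 2) + 36)/4) = 1/(-3638 - 47*(31 + 36)/4) = 1/(-3638 - 47/4*67) = 1/(-3638 - 3149/4) = 1/(-17701/4) = -4/17701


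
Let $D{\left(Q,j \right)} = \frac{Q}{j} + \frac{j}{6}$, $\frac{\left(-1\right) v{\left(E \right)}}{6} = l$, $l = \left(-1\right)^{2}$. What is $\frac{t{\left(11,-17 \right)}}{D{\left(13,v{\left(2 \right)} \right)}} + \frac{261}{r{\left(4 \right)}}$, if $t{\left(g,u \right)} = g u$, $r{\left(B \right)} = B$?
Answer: $\frac{9447}{76} \approx 124.3$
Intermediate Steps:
$l = 1$
$v{\left(E \right)} = -6$ ($v{\left(E \right)} = \left(-6\right) 1 = -6$)
$D{\left(Q,j \right)} = \frac{j}{6} + \frac{Q}{j}$ ($D{\left(Q,j \right)} = \frac{Q}{j} + j \frac{1}{6} = \frac{Q}{j} + \frac{j}{6} = \frac{j}{6} + \frac{Q}{j}$)
$\frac{t{\left(11,-17 \right)}}{D{\left(13,v{\left(2 \right)} \right)}} + \frac{261}{r{\left(4 \right)}} = \frac{11 \left(-17\right)}{\frac{1}{6} \left(-6\right) + \frac{13}{-6}} + \frac{261}{4} = - \frac{187}{-1 + 13 \left(- \frac{1}{6}\right)} + 261 \cdot \frac{1}{4} = - \frac{187}{-1 - \frac{13}{6}} + \frac{261}{4} = - \frac{187}{- \frac{19}{6}} + \frac{261}{4} = \left(-187\right) \left(- \frac{6}{19}\right) + \frac{261}{4} = \frac{1122}{19} + \frac{261}{4} = \frac{9447}{76}$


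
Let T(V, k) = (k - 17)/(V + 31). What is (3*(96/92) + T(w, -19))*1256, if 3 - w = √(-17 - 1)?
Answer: 35404128/13501 - 67824*I*√2/587 ≈ 2622.3 - 163.4*I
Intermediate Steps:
w = 3 - 3*I*√2 (w = 3 - √(-17 - 1) = 3 - √(-18) = 3 - 3*I*√2 ≈ 3.0 - 4.2426*I)
T(V, k) = (-17 + k)/(31 + V)
(3*(96/92) + T(w, -19))*1256 = (3*(96/92) + (-17 - 19)/(31 + (3 - 3*I*√2)))*1256 = (3*(96*(1/92)) - 36/(34 - 3*I*√2))*1256 = (3*(24/23) - 36/(34 - 3*I*√2))*1256 = (72/23 - 36/(34 - 3*I*√2))*1256 = 90432/23 - 45216/(34 - 3*I*√2)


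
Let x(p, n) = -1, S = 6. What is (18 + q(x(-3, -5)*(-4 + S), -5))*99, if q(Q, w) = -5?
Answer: 1287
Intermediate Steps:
(18 + q(x(-3, -5)*(-4 + S), -5))*99 = (18 - 5)*99 = 13*99 = 1287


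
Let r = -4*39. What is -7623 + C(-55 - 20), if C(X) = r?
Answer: -7779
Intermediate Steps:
r = -156
C(X) = -156
-7623 + C(-55 - 20) = -7623 - 156 = -7779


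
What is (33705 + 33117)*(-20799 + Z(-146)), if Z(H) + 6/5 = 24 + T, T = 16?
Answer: -6936190422/5 ≈ -1.3872e+9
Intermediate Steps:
Z(H) = 194/5 (Z(H) = -6/5 + (24 + 16) = -6/5 + 40 = 194/5)
(33705 + 33117)*(-20799 + Z(-146)) = (33705 + 33117)*(-20799 + 194/5) = 66822*(-103801/5) = -6936190422/5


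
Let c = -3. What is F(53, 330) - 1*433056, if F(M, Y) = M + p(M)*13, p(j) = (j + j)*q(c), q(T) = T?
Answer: -437137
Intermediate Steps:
p(j) = -6*j (p(j) = (j + j)*(-3) = (2*j)*(-3) = -6*j)
F(M, Y) = -77*M (F(M, Y) = M - 6*M*13 = M - 78*M = -77*M)
F(53, 330) - 1*433056 = -77*53 - 1*433056 = -4081 - 433056 = -437137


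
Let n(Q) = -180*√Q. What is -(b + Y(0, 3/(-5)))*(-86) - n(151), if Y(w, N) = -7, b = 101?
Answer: 8084 + 180*√151 ≈ 10296.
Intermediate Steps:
-(b + Y(0, 3/(-5)))*(-86) - n(151) = -(101 - 7)*(-86) - (-180)*√151 = -94*(-86) + 180*√151 = -1*(-8084) + 180*√151 = 8084 + 180*√151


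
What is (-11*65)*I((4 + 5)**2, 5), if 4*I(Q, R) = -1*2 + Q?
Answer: -56485/4 ≈ -14121.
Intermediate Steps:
I(Q, R) = -1/2 + Q/4 (I(Q, R) = (-1*2 + Q)/4 = (-2 + Q)/4 = -1/2 + Q/4)
(-11*65)*I((4 + 5)**2, 5) = (-11*65)*(-1/2 + (4 + 5)**2/4) = -715*(-1/2 + (1/4)*9**2) = -715*(-1/2 + (1/4)*81) = -715*(-1/2 + 81/4) = -715*79/4 = -56485/4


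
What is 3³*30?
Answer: 810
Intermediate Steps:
3³*30 = 27*30 = 810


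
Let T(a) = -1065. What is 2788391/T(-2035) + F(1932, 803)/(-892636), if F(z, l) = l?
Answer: -2489019043871/950657340 ≈ -2618.2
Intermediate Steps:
2788391/T(-2035) + F(1932, 803)/(-892636) = 2788391/(-1065) + 803/(-892636) = 2788391*(-1/1065) + 803*(-1/892636) = -2788391/1065 - 803/892636 = -2489019043871/950657340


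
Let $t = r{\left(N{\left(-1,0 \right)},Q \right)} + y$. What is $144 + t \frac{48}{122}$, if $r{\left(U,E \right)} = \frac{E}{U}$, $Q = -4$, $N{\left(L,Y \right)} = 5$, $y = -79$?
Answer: $\frac{34344}{305} \approx 112.6$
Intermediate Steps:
$t = - \frac{399}{5}$ ($t = - \frac{4}{5} - 79 = - \frac{399}{5} \approx -79.8$)
$144 + t \frac{48}{122} = 144 - \frac{399 \cdot \frac{48}{122}}{5} = 144 - \frac{399 \cdot 48 \cdot \frac{1}{122}}{5} = 144 - \frac{9576}{305} = \frac{34344}{305}$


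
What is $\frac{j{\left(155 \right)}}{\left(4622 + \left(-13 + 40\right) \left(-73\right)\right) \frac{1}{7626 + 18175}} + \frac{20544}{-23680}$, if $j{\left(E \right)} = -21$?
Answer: $- \frac{201324741}{980870} \approx -205.25$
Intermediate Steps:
$\frac{j{\left(155 \right)}}{\left(4622 + \left(-13 + 40\right) \left(-73\right)\right) \frac{1}{7626 + 18175}} + \frac{20544}{-23680} = - \frac{21}{\left(4622 + \left(-13 + 40\right) \left(-73\right)\right) \frac{1}{7626 + 18175}} + \frac{20544}{-23680} = - \frac{21}{\left(4622 + 27 \left(-73\right)\right) \frac{1}{25801}} + 20544 \left(- \frac{1}{23680}\right) = - \frac{21}{\left(4622 - 1971\right) \frac{1}{25801}} - \frac{321}{370} = - \frac{21}{2651 \cdot \frac{1}{25801}} - \frac{321}{370} = - \frac{21}{\frac{2651}{25801}} - \frac{321}{370} = \left(-21\right) \frac{25801}{2651} - \frac{321}{370} = - \frac{541821}{2651} - \frac{321}{370} = - \frac{201324741}{980870}$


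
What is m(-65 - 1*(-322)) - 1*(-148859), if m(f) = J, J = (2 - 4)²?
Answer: 148863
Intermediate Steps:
J = 4 (J = (-2)² = 4)
m(f) = 4
m(-65 - 1*(-322)) - 1*(-148859) = 4 - 1*(-148859) = 4 + 148859 = 148863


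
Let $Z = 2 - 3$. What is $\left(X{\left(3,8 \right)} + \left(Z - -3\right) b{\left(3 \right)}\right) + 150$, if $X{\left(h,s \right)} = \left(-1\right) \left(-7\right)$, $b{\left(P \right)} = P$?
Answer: $163$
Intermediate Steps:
$Z = -1$ ($Z = 2 - 3 = -1$)
$X{\left(h,s \right)} = 7$
$\left(X{\left(3,8 \right)} + \left(Z - -3\right) b{\left(3 \right)}\right) + 150 = \left(7 + \left(-1 - -3\right) 3\right) + 150 = \left(7 + \left(-1 + 3\right) 3\right) + 150 = \left(7 + 2 \cdot 3\right) + 150 = \left(7 + 6\right) + 150 = 13 + 150 = 163$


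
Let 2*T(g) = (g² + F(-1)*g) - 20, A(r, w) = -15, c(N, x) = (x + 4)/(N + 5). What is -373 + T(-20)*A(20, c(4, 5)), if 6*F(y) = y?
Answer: -3248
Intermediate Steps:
F(y) = y/6
c(N, x) = (4 + x)/(5 + N)
T(g) = -10 + g²/2 - g/12 (T(g) = ((g² + ((⅙)*(-1))*g) - 20)/2 = ((g² - g/6) - 20)/2 = (-20 + g² - g/6)/2 = -10 + g²/2 - g/12)
-373 + T(-20)*A(20, c(4, 5)) = -373 + (-10 + (½)*(-20)² - 1/12*(-20))*(-15) = -373 + (-10 + (½)*400 + 5/3)*(-15) = -373 + (-10 + 200 + 5/3)*(-15) = -373 + (575/3)*(-15) = -373 - 2875 = -3248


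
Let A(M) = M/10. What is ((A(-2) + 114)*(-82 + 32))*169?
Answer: -961610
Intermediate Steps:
A(M) = M/10 (A(M) = M*(⅒) = M/10)
((A(-2) + 114)*(-82 + 32))*169 = (((⅒)*(-2) + 114)*(-82 + 32))*169 = ((-⅕ + 114)*(-50))*169 = ((569/5)*(-50))*169 = -5690*169 = -961610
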